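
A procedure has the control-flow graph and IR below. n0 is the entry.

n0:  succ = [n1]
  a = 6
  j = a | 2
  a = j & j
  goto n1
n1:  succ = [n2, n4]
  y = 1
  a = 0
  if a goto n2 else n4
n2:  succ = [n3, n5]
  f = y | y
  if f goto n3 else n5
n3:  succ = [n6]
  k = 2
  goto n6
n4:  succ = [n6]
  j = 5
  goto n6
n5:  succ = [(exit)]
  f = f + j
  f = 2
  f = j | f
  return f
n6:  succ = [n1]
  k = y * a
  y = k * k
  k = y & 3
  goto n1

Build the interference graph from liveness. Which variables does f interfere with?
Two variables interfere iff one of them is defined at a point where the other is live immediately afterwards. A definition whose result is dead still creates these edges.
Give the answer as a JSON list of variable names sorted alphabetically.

Block summaries:
  n0: def={a,j} ue=∅
  n1: def={a,y} ue=∅
  n2: def={f} ue={y}
  n3: def={k} ue=∅
  n4: def={j} ue=∅
  n5: def={f} ue={f,j}
  n6: def={k,y} ue={a,y}

Backward fixpoint:
  n0 li=∅ lo={j}
  n1 li={j} lo={a,j,y}
  n2 li={a,j,y} lo={a,f,j,y}
  n3 li={a,j,y} lo={a,j,y}
  n4 li={a,y} lo={a,j,y}
  n5 li={f,j} lo=∅
  n6 li={a,j,y} lo={j}

Interfere edges:
  a↔{f,j,k,y}
  f↔{a,j,y}
  j↔{a,f,k,y}
  k↔{a,j,y}
  y↔{a,f,j,k}

N(f) = ["a", "j", "y"]

Answer: ["a", "j", "y"]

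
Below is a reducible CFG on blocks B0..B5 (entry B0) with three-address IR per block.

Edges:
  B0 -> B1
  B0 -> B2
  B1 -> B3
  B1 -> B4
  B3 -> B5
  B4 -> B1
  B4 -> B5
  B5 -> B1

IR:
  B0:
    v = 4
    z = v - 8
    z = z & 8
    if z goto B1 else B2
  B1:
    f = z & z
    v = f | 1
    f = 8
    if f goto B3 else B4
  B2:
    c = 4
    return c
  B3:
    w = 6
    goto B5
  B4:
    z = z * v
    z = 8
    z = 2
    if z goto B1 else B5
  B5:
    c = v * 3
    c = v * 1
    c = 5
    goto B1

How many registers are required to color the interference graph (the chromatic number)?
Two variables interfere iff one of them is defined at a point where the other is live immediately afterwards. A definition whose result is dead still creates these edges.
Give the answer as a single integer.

Answer: 3

Working:
def/use:
  B0 def {v,z} use ∅
  B1 def {f,v} use {z}
  B2 def {c} use ∅
  B3 def {w} use ∅
  B4 def {z} use {v,z}
  B5 def {c} use {v}

Live sets:
  B0 li=∅ lo={z}
  B1 li={z} lo={v,z}
  B2 li=∅ lo=∅
  B3 li={v,z} lo={v,z}
  B4 li={v,z} lo={v,z}
  B5 li={v,z} lo={z}

Interfere edges:
  c — {v,z}
  f — {v,z}
  v — {c,f,w,z}
  w — {v,z}
  z — {c,f,v,w}

Chromatic number:
  clique {c,v,z} ⇒ need ≥ 3
  assign c→R2 f→R2 v→R0 w→R2 z→R1 — no edge inside a register ⇒ χ ≤ 3
  χ = 3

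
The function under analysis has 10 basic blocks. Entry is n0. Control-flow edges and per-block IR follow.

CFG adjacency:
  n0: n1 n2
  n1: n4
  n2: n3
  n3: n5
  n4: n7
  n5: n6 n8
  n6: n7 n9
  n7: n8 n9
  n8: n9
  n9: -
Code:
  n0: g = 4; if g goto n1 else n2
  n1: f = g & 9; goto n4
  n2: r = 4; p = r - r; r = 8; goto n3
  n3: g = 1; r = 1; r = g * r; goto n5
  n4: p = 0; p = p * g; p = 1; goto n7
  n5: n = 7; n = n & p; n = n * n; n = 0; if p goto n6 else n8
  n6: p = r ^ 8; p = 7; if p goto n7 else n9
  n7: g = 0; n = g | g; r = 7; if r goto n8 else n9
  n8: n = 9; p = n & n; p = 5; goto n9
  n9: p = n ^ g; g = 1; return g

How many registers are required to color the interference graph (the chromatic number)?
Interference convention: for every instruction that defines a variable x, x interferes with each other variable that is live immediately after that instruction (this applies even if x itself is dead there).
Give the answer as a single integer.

Answer: 4

Analysis:
Block summaries:
  n0 def {g} use ∅
  n1 def {f} use {g}
  n2 def {p,r} use ∅
  n3 def {g,r} use ∅
  n4 def {p} use {g}
  n5 def {n} use {p}
  n6 def {p} use {r}
  n7 def {g,n,r} use ∅
  n8 def {n,p} use ∅
  n9 def {g,p} use {g,n}

Live sets:
  n0 li=∅ lo={g}
  n1 li={g} lo={g}
  n2 li=∅ lo={p}
  n3 li={p} lo={g,p,r}
  n4 li={g} lo=∅
  n5 li={g,p,r} lo={g,n,r}
  n6 li={g,n,r} lo={g,n}
  n7 li=∅ lo={g,n}
  n8 li={g} lo={g,n}
  n9 li={g,n} lo=∅

Interference:
  f↔{g}
  g↔{f,n,p,r}
  n↔{g,p,r}
  p↔{g,n,r}
  r↔{g,n,p}

Registers:
  lower bound: {g,n,p,r} mutually conflict ⇒ χ ≥ 4
  assign f→r1 g→r0 n→r1 p→r2 r→r3 — no edge inside a register ⇒ χ ≤ 4
  χ = 4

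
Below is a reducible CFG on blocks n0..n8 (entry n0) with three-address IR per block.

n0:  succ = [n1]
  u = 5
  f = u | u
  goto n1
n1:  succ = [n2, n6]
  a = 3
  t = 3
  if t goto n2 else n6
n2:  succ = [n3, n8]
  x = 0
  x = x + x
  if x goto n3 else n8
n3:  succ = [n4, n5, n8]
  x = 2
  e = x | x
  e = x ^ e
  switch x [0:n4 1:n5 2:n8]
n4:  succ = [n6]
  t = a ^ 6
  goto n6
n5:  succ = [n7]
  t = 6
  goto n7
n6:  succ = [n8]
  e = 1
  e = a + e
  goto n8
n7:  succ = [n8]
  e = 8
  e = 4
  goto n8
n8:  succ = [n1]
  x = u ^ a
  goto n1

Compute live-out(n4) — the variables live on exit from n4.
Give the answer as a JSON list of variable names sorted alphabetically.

def/use:
  n0: def={f,u} ue=∅
  n1: def={a,t} ue=∅
  n2: def={x} ue=∅
  n3: def={e,x} ue=∅
  n4: def={t} ue={a}
  n5: def={t} ue=∅
  n6: def={e} ue={a}
  n7: def={e} ue=∅
  n8: def={x} ue={a,u}

Liveness:
  n0 li=∅ lo={u}
  n1 li={u} lo={a,u}
  n2 li={a,u} lo={a,u}
  n3 li={a,u} lo={a,u}
  n4 li={a,u} lo={a,u}
  n5 li={a,u} lo={a,u}
  n6 li={a,u} lo={a,u}
  n7 li={a,u} lo={a,u}
  n8 li={a,u} lo={u}

live-out(n4) = ["a", "u"]

Answer: ["a", "u"]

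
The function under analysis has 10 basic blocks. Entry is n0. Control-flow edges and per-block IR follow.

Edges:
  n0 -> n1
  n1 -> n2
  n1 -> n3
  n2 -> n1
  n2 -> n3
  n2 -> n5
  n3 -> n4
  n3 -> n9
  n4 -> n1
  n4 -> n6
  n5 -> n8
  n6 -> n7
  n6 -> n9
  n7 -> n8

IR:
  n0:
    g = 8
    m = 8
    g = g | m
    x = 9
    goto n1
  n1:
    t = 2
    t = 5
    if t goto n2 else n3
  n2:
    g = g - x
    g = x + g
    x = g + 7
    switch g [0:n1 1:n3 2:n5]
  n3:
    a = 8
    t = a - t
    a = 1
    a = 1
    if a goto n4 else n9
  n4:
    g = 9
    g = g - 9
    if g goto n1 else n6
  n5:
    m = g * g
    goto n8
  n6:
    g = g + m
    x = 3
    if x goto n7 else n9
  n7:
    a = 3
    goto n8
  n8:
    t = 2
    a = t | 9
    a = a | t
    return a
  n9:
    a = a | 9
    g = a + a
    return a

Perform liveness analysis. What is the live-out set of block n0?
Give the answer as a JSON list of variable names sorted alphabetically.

Block summaries:
  n0 def {g,m,x} use ∅
  n1 def {t} use ∅
  n2 def {g,x} use {g,x}
  n3 def {a,t} use {t}
  n4 def {g} use ∅
  n5 def {m} use {g}
  n6 def {g,x} use {g,m}
  n7 def {a} use ∅
  n8 def {a,t} use ∅
  n9 def {a,g} use {a}

Live sets:
  live n0: ∅→{g,m,x}
  live n1: {g,m,x}→{g,m,t,x}
  live n2: {g,m,t,x}→{g,m,t,x}
  live n3: {m,t,x}→{a,m,x}
  live n4: {a,m,x}→{a,g,m,x}
  live n5: {g}→∅
  live n6: {a,g,m}→{a}
  live n7: ∅→∅
  live n8: ∅→∅
  live n9: {a}→∅

live-out(n0) = ["g", "m", "x"]

Answer: ["g", "m", "x"]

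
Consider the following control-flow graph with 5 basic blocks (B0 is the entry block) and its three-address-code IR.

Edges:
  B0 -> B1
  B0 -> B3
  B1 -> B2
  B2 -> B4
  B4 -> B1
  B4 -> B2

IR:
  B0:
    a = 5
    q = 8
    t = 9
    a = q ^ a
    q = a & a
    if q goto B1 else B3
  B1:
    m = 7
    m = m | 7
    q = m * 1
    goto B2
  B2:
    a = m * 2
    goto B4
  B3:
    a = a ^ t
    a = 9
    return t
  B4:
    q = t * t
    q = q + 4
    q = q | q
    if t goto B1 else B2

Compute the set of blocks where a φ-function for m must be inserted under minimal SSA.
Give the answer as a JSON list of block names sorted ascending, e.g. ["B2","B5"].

idom tree: B1←B0 B2←B1 B3←B0 B4←B2
Dom at joins:
  B1: preds {B0,B4}: {B0} ∩ {B0,B1,B2,B4} = {B0}; idom=B0
  B2: preds {B1,B4}: {B0,B1} ∩ {B0,B1,B2,B4} = {B0,B1}; idom=B1

Frontier:
  join B1 pred B0: · stop@B0
  join B1 pred B4: B4→B2→B1 stop@B0
  join B2 pred B1: · stop@B1
  join B2 pred B4: B4→B2 stop@B1
  B0: DF=∅
  B1: DF={B1}
  B2: DF={B1,B2}
  B3: DF=∅
  B4: DF={B1,B2}

φ for m: defs {B1}
  DF⁺ = {B1}

Answer: ["B1"]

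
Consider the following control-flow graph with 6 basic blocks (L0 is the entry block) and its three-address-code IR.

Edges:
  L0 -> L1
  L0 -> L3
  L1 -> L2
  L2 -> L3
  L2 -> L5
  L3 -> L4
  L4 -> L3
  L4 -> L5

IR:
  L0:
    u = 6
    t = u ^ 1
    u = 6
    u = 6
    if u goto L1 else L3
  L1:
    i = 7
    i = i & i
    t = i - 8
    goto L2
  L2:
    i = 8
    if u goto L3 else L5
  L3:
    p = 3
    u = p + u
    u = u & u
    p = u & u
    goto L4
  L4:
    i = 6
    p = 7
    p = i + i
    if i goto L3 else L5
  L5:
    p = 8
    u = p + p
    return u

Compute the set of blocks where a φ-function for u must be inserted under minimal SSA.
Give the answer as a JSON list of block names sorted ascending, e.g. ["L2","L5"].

idom tree: L1←L0 L2←L1 L3←L0 L4←L3 L5←L0
Join-block Dom:
  L3: preds {L0,L2,L4}: {L0} ∩ {L0,L1,L2} ∩ {L0,L3,L4} = {L0}; idom=L0
  L5: preds {L2,L4}: {L0,L1,L2} ∩ {L0,L3,L4} = {L0}; idom=L0

DF derivation:
  join L3 pred L0: · stop@L0
  join L3 pred L2: L2→L1 stop@L0
  join L3 pred L4: L4→L3 stop@L0
  join L5 pred L2: L2→L1 stop@L0
  join L5 pred L4: L4→L3 stop@L0
  L0: DF=∅
  L1: DF={L3,L5}
  L2: DF={L3,L5}
  L3: DF={L3,L5}
  L4: DF={L3,L5}
  L5: DF=∅

φ for u: defs {L0,L3,L5}
  DF⁺ = {L3,L5}

Answer: ["L3", "L5"]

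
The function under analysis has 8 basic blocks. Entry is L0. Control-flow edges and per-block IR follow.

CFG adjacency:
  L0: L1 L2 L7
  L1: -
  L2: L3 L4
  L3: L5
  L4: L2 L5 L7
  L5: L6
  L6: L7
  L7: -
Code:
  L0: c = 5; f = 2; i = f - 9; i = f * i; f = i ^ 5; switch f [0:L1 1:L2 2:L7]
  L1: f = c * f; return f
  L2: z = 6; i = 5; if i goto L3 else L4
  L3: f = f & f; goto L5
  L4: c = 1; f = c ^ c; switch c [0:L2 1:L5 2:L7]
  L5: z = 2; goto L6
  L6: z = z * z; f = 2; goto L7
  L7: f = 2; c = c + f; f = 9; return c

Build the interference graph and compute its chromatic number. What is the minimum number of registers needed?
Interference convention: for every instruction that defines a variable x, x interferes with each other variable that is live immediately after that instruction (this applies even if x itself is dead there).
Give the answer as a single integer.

Answer: 3

Analysis:
Per-block:
  L0 def {c,f,i} use ∅
  L1 def {f} use {c,f}
  L2 def {i,z} use ∅
  L3 def {f} use {f}
  L4 def {c,f} use ∅
  L5 def {z} use ∅
  L6 def {f,z} use {z}
  L7 def {c,f} use {c}

Backward fixpoint:
  live L0: ∅→{c,f}
  live L1: {c,f}→∅
  live L2: {c,f}→{c,f}
  live L3: {c,f}→{c}
  live L4: ∅→{c,f}
  live L5: {c}→{c,z}
  live L6: {c,z}→{c}
  live L7: {c}→∅

Interfere edges:
  c: {f,i,z}
  f: {c,i,z}
  i: {c,f}
  z: {c,f}

Colouring:
  lower bound: {c,f,i} mutually conflict ⇒ χ ≥ 3
  3-colouring: R0={c}  R1={f}  R2={i,z}
  χ = 3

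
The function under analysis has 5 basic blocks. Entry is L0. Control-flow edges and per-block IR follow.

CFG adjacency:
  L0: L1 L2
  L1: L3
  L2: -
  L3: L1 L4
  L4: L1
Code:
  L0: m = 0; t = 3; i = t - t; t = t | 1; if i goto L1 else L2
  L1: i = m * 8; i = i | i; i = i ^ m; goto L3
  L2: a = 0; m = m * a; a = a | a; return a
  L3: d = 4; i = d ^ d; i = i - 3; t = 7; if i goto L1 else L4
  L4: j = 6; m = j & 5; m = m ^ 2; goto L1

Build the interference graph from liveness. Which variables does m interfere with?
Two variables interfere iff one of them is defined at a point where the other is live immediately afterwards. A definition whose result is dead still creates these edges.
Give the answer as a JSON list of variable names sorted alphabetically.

def/use:
  L0 def {i,m,t} use ∅
  L1 def {i} use {m}
  L2 def {a,m} use {m}
  L3 def {d,i,t} use ∅
  L4 def {j,m} use ∅

Live sets:
  live L0: ∅→{m}
  live L1: {m}→{m}
  live L2: {m}→∅
  live L3: {m}→{m}
  live L4: ∅→{m}

Interference:
  a — {m}
  d — {m}
  i — {m,t}
  j — ∅
  m — {a,d,i,t}
  t — {i,m}

N(m) = ["a", "d", "i", "t"]

Answer: ["a", "d", "i", "t"]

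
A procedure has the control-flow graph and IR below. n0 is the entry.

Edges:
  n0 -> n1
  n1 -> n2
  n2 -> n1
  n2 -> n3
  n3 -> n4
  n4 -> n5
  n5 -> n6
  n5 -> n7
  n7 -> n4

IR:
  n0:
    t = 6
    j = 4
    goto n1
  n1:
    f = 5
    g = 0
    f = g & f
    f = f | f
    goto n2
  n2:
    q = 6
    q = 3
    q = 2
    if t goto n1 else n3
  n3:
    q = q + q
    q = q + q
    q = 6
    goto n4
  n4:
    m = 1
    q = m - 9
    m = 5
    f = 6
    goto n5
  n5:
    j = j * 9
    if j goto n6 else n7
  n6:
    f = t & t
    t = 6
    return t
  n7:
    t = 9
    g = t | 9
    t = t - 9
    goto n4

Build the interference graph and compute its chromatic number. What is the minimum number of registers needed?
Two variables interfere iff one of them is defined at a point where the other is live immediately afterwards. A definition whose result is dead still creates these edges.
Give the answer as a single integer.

Answer: 4

Derivation:
def/use:
  n0: {j,t} / ∅
  n1: {f,g} / ∅
  n2: {q} / {t}
  n3: {q} / {q}
  n4: {f,m,q} / ∅
  n5: {j} / {j}
  n6: {f,t} / {t}
  n7: {g,t} / ∅

Backward fixpoint:
  n0: in=∅ out={j,t}
  n1: in={j,t} out={j,t}
  n2: in={j,t} out={j,q,t}
  n3: in={j,q,t} out={j,t}
  n4: in={j,t} out={j,t}
  n5: in={j,t} out={j,t}
  n6: in={t} out=∅
  n7: in={j} out={j,t}

Conflict graph:
  f: {g,j,t}
  g: {f,j,t}
  j: {f,g,m,q,t}
  m: {j,t}
  q: {j,t}
  t: {f,g,j,m,q}

Registers:
  clique {f,g,j,t} ⇒ need ≥ 4
  assign f→c2 g→c3 j→c0 m→c2 q→c2 t→c1 — no edge inside a register ⇒ χ ≤ 4
  χ = 4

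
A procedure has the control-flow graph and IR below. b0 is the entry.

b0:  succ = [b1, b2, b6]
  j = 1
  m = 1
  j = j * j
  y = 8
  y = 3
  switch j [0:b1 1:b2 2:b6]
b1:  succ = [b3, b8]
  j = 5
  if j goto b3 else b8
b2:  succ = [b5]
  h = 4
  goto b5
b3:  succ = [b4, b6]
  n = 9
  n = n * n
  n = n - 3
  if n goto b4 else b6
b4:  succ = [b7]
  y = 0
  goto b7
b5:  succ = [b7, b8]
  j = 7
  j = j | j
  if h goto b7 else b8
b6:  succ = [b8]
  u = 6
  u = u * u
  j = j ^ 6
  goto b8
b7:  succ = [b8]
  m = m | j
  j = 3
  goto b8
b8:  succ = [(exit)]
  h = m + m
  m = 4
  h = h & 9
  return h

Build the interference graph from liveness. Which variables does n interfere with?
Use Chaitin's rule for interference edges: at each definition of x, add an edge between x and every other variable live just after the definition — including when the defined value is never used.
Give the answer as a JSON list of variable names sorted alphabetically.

Answer: ["j", "m"]

Derivation:
Per-block:
  b0 def {j,m,y} use ∅
  b1 def {j} use ∅
  b2 def {h} use ∅
  b3 def {n} use ∅
  b4 def {y} use ∅
  b5 def {j} use {h}
  b6 def {j,u} use {j}
  b7 def {j,m} use {j,m}
  b8 def {h,m} use {m}

Liveness:
  b0: in=∅ out={j,m}
  b1: in={m} out={j,m}
  b2: in={m} out={h,m}
  b3: in={j,m} out={j,m}
  b4: in={j,m} out={j,m}
  b5: in={h,m} out={j,m}
  b6: in={j,m} out={m}
  b7: in={j,m} out={m}
  b8: in={m} out=∅

Interference:
  h: {j,m}
  j: {h,m,n,u,y}
  m: {h,j,n,u,y}
  n: {j,m}
  u: {j,m}
  y: {j,m}

N(n) = ["j", "m"]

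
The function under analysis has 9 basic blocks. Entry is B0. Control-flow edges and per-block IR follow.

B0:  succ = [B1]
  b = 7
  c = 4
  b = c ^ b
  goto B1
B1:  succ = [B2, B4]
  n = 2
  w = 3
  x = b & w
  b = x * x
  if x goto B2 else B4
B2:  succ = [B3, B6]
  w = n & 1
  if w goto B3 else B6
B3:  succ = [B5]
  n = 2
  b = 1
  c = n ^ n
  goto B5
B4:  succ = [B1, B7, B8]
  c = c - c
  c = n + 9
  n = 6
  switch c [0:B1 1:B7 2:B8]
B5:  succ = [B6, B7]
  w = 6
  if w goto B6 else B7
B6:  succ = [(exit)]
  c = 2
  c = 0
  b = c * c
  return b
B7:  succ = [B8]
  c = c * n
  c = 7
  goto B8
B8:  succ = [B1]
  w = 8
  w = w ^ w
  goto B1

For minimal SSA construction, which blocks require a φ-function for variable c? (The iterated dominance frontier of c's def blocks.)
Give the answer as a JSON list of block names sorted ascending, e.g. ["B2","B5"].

idom tree: B1←B0 B2←B1 B3←B2 B4←B1 B5←B3 B6←B2 B7←B1 B8←B1
Join-block Dom:
  B1: preds {B0,B4,B8}: {B0} ∩ {B0,B1,B4} ∩ {B0,B1,B8} = {B0}; idom=B0
  B6: preds {B2,B5}: {B0,B1,B2} ∩ {B0,B1,B2,B3,B5} = {B0,B1,B2}; idom=B2
  B7: preds {B4,B5}: {B0,B1,B4} ∩ {B0,B1,B2,B3,B5} = {B0,B1}; idom=B1
  B8: preds {B4,B7}: {B0,B1,B4} ∩ {B0,B1,B7} = {B0,B1}; idom=B1

DF walk-up:
  B1←B0: walk · to B0
  B1←B4: walk B4→B1 to B0
  B1←B8: walk B8→B1 to B0
  B6←B2: walk · to B2
  B6←B5: walk B5→B3 to B2
  B7←B4: walk B4 to B1
  B7←B5: walk B5→B3→B2 to B1
  B8←B4: walk B4 to B1
  B8←B7: walk B7 to B1
  DF(B0)=∅
  DF(B1)={B1}
  DF(B2)={B7}
  DF(B3)={B6,B7}
  DF(B4)={B1,B7,B8}
  DF(B5)={B6,B7}
  DF(B6)=∅
  DF(B7)={B8}
  DF(B8)={B1}

φ for c: defs {B0,B3,B4,B6,B7}
  DF⁺ = {B1,B6,B7,B8}

Answer: ["B1", "B6", "B7", "B8"]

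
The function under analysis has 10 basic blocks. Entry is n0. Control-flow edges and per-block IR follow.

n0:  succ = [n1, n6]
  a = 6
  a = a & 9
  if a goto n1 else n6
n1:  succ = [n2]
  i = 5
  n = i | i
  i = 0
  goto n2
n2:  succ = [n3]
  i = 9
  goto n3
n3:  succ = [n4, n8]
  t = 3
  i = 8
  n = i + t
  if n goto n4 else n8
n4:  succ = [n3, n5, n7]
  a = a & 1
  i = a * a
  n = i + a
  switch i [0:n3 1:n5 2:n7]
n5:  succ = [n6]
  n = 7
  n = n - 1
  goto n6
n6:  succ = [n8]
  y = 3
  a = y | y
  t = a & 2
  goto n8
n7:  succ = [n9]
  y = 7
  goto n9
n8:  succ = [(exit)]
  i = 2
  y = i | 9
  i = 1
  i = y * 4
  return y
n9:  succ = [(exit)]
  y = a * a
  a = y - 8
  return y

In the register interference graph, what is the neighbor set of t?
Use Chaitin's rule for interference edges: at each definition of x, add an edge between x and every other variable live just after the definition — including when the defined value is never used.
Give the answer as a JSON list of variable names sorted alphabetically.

Block summaries:
  n0 def {a} use ∅
  n1 def {i,n} use ∅
  n2 def {i} use ∅
  n3 def {i,n,t} use ∅
  n4 def {a,i,n} use {a}
  n5 def {n} use ∅
  n6 def {a,t,y} use ∅
  n7 def {y} use ∅
  n8 def {i,y} use ∅
  n9 def {a,y} use {a}

Backward fixpoint:
  n0 li=∅ lo={a}
  n1 li={a} lo={a}
  n2 li={a} lo={a}
  n3 li={a} lo={a}
  n4 li={a} lo={a}
  n5 li=∅ lo=∅
  n6 li=∅ lo=∅
  n7 li={a} lo={a}
  n8 li=∅ lo=∅
  n9 li={a} lo=∅

Conflict graph:
  a↔{i,n,t,y}
  i↔{a,n,t,y}
  n↔{a,i}
  t↔{a,i}
  y↔{a,i}

N(t) = ["a", "i"]

Answer: ["a", "i"]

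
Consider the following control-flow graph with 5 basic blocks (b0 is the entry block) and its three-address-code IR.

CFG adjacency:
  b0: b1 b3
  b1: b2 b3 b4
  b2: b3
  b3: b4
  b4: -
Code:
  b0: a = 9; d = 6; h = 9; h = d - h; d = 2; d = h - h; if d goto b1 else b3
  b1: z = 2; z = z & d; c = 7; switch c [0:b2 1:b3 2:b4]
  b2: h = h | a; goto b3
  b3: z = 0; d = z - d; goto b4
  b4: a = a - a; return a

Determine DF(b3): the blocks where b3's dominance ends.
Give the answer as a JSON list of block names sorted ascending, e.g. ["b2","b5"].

idom tree: b1←b0 b2←b1 b3←b0 b4←b0
Dom∩ at merges:
  b3: preds {b0,b1,b2}: {b0} ∩ {b0,b1} ∩ {b0,b1,b2} = {b0}; idom=b0
  b4: preds {b1,b3}: {b0,b1} ∩ {b0,b3} = {b0}; idom=b0

DF derivation:
  join b3 pred b0: · stop@b0
  join b3 pred b1: b1 stop@b0
  join b3 pred b2: b2→b1 stop@b0
  join b4 pred b1: b1 stop@b0
  join b4 pred b3: b3 stop@b0
  b0 → ∅
  b1 → {b3,b4}
  b2 → {b3}
  b3 → {b4}
  b4 → ∅

DF(b3) = ["b4"]

Answer: ["b4"]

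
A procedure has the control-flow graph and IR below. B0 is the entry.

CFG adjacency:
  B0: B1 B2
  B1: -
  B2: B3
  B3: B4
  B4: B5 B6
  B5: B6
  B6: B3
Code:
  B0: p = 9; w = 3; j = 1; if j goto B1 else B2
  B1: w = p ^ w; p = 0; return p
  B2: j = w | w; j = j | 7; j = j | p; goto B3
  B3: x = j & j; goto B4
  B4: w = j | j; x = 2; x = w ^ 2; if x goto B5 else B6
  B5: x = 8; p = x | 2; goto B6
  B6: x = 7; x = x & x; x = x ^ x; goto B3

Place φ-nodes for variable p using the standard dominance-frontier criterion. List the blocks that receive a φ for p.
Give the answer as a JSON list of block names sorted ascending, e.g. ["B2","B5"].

Answer: ["B3", "B6"]

Derivation:
idom tree: B1←B0 B2←B0 B3←B2 B4←B3 B5←B4 B6←B4
Dom∩ at merges:
  B3: preds {B2,B6}: {B0,B2} ∩ {B0,B2,B3,B4,B6} = {B0,B2}; idom=B2
  B6: preds {B4,B5}: {B0,B2,B3,B4} ∩ {B0,B2,B3,B4,B5} = {B0,B2,B3,B4}; idom=B4

DF walk-up:
  B3←B2: walk · to B2
  B3←B6: walk B6→B4→B3 to B2
  B6←B4: walk · to B4
  B6←B5: walk B5 to B4
  DF(B0)=∅
  DF(B1)=∅
  DF(B2)=∅
  DF(B3)={B3}
  DF(B4)={B3}
  DF(B5)={B6}
  DF(B6)={B3}

φ for p: defs {B0,B1,B5}
  DF⁺ = {B3,B6}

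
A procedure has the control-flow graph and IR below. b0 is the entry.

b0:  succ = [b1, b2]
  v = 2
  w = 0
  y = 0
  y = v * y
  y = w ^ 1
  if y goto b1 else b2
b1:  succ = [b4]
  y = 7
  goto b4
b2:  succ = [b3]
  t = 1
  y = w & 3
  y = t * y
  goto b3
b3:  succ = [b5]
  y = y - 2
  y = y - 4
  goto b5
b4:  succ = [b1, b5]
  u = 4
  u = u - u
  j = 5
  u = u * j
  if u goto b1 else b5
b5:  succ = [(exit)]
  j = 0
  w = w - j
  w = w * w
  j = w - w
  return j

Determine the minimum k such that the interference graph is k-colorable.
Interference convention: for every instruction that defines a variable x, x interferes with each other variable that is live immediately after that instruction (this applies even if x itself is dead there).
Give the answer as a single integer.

Answer: 3

Analysis:
Block summaries:
  b0: {v,w,y} / ∅
  b1: {y} / ∅
  b2: {t,y} / {w}
  b3: {y} / {y}
  b4: {j,u} / ∅
  b5: {j,w} / {w}

Backward fixpoint:
  b0 li=∅ lo={w}
  b1 li={w} lo={w}
  b2 li={w} lo={w,y}
  b3 li={w,y} lo={w}
  b4 li={w} lo={w}
  b5 li={w} lo=∅

Conflict graph:
  j↔{u,w}
  t↔{w,y}
  u↔{j,w}
  v↔{w,y}
  w↔{j,t,u,v,y}
  y↔{t,v,w}

Registers:
  clique {j,u,w} ⇒ need ≥ 3
  3-colouring: c0={w}  c1={j,y}  c2={t,u,v}
  χ = 3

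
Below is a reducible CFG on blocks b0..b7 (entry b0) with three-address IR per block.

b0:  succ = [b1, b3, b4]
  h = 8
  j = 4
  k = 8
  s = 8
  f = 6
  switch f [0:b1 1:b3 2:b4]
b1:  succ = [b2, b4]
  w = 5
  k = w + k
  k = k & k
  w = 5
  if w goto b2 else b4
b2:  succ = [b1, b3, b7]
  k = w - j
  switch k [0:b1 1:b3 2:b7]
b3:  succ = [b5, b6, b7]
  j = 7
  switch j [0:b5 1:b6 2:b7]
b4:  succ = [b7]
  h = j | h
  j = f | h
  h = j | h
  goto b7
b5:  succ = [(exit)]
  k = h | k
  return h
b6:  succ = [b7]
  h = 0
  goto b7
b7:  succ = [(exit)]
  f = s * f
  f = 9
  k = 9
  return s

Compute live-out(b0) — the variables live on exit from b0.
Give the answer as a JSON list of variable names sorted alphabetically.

def/use:
  b0: def={f,h,j,k,s} ue=∅
  b1: def={k,w} ue={k}
  b2: def={k} ue={j,w}
  b3: def={j} ue=∅
  b4: def={h,j} ue={f,h,j}
  b5: def={k} ue={h,k}
  b6: def={h} ue=∅
  b7: def={f,k} ue={f,s}

Backward fixpoint:
  b0 li=∅ lo={f,h,j,k,s}
  b1 li={f,h,j,k,s} lo={f,h,j,s,w}
  b2 li={f,h,j,s,w} lo={f,h,j,k,s}
  b3 li={f,h,k,s} lo={f,h,k,s}
  b4 li={f,h,j,s} lo={f,s}
  b5 li={h,k} lo=∅
  b6 li={f,s} lo={f,s}
  b7 li={f,s} lo=∅

live-out(b0) = ["f", "h", "j", "k", "s"]

Answer: ["f", "h", "j", "k", "s"]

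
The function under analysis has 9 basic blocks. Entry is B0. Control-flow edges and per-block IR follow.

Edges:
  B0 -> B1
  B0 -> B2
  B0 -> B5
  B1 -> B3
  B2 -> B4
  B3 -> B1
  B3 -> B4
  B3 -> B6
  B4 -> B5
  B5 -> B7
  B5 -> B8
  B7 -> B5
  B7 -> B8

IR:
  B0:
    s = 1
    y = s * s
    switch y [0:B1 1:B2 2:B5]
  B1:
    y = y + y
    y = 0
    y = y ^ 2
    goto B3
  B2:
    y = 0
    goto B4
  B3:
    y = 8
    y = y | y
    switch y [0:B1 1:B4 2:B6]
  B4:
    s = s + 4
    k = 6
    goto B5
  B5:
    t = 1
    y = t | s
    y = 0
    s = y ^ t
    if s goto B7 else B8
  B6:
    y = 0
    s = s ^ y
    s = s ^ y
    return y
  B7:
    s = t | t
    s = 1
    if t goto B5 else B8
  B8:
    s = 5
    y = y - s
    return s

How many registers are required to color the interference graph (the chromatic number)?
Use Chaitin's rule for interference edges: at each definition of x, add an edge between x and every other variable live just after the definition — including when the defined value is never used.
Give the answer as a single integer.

Block summaries:
  B0 def {s,y} use ∅
  B1 def {y} use {y}
  B2 def {y} use ∅
  B3 def {y} use ∅
  B4 def {k,s} use {s}
  B5 def {s,t,y} use {s}
  B6 def {s,y} use {s}
  B7 def {s} use {t}
  B8 def {s,y} use {y}

Live sets:
  B0: in=∅ out={s,y}
  B1: in={s,y} out={s}
  B2: in={s} out={s}
  B3: in={s} out={s,y}
  B4: in={s} out={s}
  B5: in={s} out={t,y}
  B6: in={s} out=∅
  B7: in={t,y} out={s,y}
  B8: in={y} out=∅

Interfere edges:
  k — {s}
  s — {k,t,y}
  t — {s,y}
  y — {s,t}

Colouring:
  clique {s,t,y} ⇒ need ≥ 3
  assign k→c1 s→c0 t→c1 y→c2 — no edge inside a register ⇒ χ ≤ 3
  χ = 3

Answer: 3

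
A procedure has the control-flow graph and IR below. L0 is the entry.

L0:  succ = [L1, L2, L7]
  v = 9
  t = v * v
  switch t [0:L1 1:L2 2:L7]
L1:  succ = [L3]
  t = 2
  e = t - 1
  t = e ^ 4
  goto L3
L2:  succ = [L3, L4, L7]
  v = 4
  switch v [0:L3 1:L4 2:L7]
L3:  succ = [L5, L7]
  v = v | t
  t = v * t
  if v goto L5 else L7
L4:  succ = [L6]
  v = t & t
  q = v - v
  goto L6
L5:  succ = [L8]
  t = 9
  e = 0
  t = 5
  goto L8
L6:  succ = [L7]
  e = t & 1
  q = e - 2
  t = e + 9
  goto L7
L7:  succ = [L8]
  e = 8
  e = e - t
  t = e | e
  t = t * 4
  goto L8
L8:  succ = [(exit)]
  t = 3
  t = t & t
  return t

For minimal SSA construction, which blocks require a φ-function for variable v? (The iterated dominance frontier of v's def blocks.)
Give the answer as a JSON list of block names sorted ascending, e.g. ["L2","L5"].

idom tree: L1←L0 L2←L0 L3←L0 L4←L2 L5←L3 L6←L4 L7←L0 L8←L0
Dom at joins:
  L3: preds {L1,L2}: {L0,L1} ∩ {L0,L2} = {L0}; idom=L0
  L7: preds {L0,L2,L3,L6}: {L0} ∩ {L0,L2} ∩ {L0,L3} ∩ {L0,L2,L4,L6} = {L0}; idom=L0
  L8: preds {L5,L7}: {L0,L3,L5} ∩ {L0,L7} = {L0}; idom=L0

Frontier:
  L3←L1: walk L1 to L0
  L3←L2: walk L2 to L0
  L7←L0: walk · to L0
  L7←L2: walk L2 to L0
  L7←L3: walk L3 to L0
  L7←L6: walk L6→L4→L2 to L0
  L8←L5: walk L5→L3 to L0
  L8←L7: walk L7 to L0
  L0: DF=∅
  L1: DF={L3}
  L2: DF={L3,L7}
  L3: DF={L7,L8}
  L4: DF={L7}
  L5: DF={L8}
  L6: DF={L7}
  L7: DF={L8}
  L8: DF=∅

φ for v: defs {L0,L2,L3,L4}
  DF⁺ = {L3,L7,L8}

Answer: ["L3", "L7", "L8"]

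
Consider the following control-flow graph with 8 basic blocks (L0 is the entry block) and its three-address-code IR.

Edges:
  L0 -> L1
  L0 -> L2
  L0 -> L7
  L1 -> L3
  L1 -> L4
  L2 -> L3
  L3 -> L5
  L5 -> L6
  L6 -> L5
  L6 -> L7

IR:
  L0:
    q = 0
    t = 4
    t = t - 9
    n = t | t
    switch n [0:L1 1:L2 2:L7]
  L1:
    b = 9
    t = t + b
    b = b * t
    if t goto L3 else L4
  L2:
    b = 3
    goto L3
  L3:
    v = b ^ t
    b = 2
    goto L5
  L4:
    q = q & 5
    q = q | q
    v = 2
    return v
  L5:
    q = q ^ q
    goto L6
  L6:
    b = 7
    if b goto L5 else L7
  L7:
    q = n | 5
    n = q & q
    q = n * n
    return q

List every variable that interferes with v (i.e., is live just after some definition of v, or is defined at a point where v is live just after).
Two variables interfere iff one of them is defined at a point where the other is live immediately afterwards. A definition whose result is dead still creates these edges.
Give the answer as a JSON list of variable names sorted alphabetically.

Answer: ["n", "q"]

Derivation:
Per-block:
  L0 def {n,q,t} use ∅
  L1 def {b,t} use {t}
  L2 def {b} use ∅
  L3 def {b,v} use {b,t}
  L4 def {q,v} use {q}
  L5 def {q} use {q}
  L6 def {b} use ∅
  L7 def {n,q} use {n}

Backward fixpoint:
  live L0: ∅→{n,q,t}
  live L1: {n,q,t}→{b,n,q,t}
  live L2: {n,q,t}→{b,n,q,t}
  live L3: {b,n,q,t}→{n,q}
  live L4: {q}→∅
  live L5: {n,q}→{n,q}
  live L6: {n,q}→{n,q}
  live L7: {n}→∅

Interference:
  b: {n,q,t}
  n: {b,q,t,v}
  q: {b,n,t,v}
  t: {b,n,q}
  v: {n,q}

N(v) = ["n", "q"]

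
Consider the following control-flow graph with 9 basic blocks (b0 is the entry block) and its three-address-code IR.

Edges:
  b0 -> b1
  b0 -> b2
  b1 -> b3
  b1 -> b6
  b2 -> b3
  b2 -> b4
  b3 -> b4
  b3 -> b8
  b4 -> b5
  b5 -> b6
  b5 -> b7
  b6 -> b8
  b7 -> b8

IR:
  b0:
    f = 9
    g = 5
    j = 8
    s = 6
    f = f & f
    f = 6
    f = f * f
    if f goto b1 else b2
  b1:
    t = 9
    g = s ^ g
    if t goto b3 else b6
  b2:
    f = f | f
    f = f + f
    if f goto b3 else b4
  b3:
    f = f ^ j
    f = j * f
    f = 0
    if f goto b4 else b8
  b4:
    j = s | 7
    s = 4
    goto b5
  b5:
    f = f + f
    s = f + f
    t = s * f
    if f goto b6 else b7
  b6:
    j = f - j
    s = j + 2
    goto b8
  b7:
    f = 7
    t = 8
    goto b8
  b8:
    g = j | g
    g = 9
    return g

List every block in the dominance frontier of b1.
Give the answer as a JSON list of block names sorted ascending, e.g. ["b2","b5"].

idom tree: b1←b0 b2←b0 b3←b0 b4←b0 b5←b4 b6←b0 b7←b5 b8←b0
Dom∩ at merges:
  b3: preds {b1,b2}: {b0,b1} ∩ {b0,b2} = {b0}; idom=b0
  b4: preds {b2,b3}: {b0,b2} ∩ {b0,b3} = {b0}; idom=b0
  b6: preds {b1,b5}: {b0,b1} ∩ {b0,b4,b5} = {b0}; idom=b0
  b8: preds {b3,b6,b7}: {b0,b3} ∩ {b0,b6} ∩ {b0,b4,b5,b7} = {b0}; idom=b0

Frontier:
  b3←b1: walk b1 to b0
  b3←b2: walk b2 to b0
  b4←b2: walk b2 to b0
  b4←b3: walk b3 to b0
  b6←b1: walk b1 to b0
  b6←b5: walk b5→b4 to b0
  b8←b3: walk b3 to b0
  b8←b6: walk b6 to b0
  b8←b7: walk b7→b5→b4 to b0
  b0: DF=∅
  b1: DF={b3,b6}
  b2: DF={b3,b4}
  b3: DF={b4,b8}
  b4: DF={b6,b8}
  b5: DF={b6,b8}
  b6: DF={b8}
  b7: DF={b8}
  b8: DF=∅

DF(b1) = ["b3", "b6"]

Answer: ["b3", "b6"]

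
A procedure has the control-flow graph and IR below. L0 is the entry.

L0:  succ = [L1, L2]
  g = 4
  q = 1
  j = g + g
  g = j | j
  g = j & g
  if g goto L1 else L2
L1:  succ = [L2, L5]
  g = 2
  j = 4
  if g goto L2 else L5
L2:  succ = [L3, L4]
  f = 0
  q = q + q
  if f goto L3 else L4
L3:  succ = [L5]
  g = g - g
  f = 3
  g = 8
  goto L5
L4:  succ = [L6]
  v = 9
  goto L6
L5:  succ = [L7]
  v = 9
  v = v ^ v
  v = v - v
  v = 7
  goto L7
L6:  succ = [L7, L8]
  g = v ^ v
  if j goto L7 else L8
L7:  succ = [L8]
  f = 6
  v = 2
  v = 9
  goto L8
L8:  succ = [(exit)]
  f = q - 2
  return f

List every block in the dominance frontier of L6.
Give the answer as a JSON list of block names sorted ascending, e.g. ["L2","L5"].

Answer: ["L7", "L8"]

Derivation:
idom tree: L1←L0 L2←L0 L3←L2 L4←L2 L5←L0 L6←L4 L7←L0 L8←L0
Dom∩ at merges:
  L2: preds {L0,L1}: {L0} ∩ {L0,L1} = {L0}; idom=L0
  L5: preds {L1,L3}: {L0,L1} ∩ {L0,L2,L3} = {L0}; idom=L0
  L7: preds {L5,L6}: {L0,L5} ∩ {L0,L2,L4,L6} = {L0}; idom=L0
  L8: preds {L6,L7}: {L0,L2,L4,L6} ∩ {L0,L7} = {L0}; idom=L0

DF derivation:
  join L2 pred L0: · stop@L0
  join L2 pred L1: L1 stop@L0
  join L5 pred L1: L1 stop@L0
  join L5 pred L3: L3→L2 stop@L0
  join L7 pred L5: L5 stop@L0
  join L7 pred L6: L6→L4→L2 stop@L0
  join L8 pred L6: L6→L4→L2 stop@L0
  join L8 pred L7: L7 stop@L0
  L0: DF=∅
  L1: DF={L2,L5}
  L2: DF={L5,L7,L8}
  L3: DF={L5}
  L4: DF={L7,L8}
  L5: DF={L7}
  L6: DF={L7,L8}
  L7: DF={L8}
  L8: DF=∅

DF(L6) = ["L7", "L8"]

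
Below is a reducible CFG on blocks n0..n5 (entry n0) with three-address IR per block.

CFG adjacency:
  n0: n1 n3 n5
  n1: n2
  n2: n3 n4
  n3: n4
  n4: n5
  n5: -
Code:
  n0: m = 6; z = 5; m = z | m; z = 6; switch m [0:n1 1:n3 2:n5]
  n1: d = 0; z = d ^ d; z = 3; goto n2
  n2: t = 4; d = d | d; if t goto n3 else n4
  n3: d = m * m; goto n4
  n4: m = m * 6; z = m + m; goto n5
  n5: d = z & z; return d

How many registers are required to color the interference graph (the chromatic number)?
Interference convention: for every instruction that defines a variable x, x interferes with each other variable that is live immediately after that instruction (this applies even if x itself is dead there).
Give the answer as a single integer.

Answer: 3

Derivation:
Per-block:
  n0: {m,z} / ∅
  n1: {d,z} / ∅
  n2: {d,t} / {d}
  n3: {d} / {m}
  n4: {m,z} / {m}
  n5: {d} / {z}

Backward fixpoint:
  n0: in=∅ out={m,z}
  n1: in={m} out={d,m}
  n2: in={d,m} out={m}
  n3: in={m} out={m}
  n4: in={m} out={z}
  n5: in={z} out=∅

Interference:
  d — {m,t,z}
  m — {d,t,z}
  t — {d,m}
  z — {d,m}

Colouring:
  clique {d,m,t} ⇒ need ≥ 3
  3-colouring: r0={d}  r1={m}  r2={t,z}
  χ = 3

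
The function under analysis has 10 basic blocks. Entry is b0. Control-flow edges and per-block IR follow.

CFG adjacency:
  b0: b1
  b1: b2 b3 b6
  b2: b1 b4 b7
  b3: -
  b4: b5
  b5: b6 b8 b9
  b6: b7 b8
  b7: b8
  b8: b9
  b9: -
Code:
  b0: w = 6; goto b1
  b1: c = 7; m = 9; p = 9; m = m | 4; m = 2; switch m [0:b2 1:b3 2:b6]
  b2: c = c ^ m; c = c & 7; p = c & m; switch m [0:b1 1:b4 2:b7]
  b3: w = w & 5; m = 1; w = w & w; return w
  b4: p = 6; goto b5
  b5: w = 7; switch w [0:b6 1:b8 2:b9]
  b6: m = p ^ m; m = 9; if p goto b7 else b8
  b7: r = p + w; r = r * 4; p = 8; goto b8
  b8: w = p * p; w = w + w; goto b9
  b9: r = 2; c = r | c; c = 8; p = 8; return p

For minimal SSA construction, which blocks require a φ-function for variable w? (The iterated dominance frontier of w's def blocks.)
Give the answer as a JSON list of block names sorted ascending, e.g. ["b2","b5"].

idom tree: b1←b0 b2←b1 b3←b1 b4←b2 b5←b4 b6←b1 b7←b1 b8←b1 b9←b1
Dom∩ at merges:
  b1: preds {b0,b2}: {b0} ∩ {b0,b1,b2} = {b0}; idom=b0
  b6: preds {b1,b5}: {b0,b1} ∩ {b0,b1,b2,b4,b5} = {b0,b1}; idom=b1
  b7: preds {b2,b6}: {b0,b1,b2} ∩ {b0,b1,b6} = {b0,b1}; idom=b1
  b8: preds {b5,b6,b7}: {b0,b1,b2,b4,b5} ∩ {b0,b1,b6} ∩ {b0,b1,b7} = {b0,b1}; idom=b1
  b9: preds {b5,b8}: {b0,b1,b2,b4,b5} ∩ {b0,b1,b8} = {b0,b1}; idom=b1

Frontier:
  b1←b0: walk · to b0
  b1←b2: walk b2→b1 to b0
  b6←b1: walk · to b1
  b6←b5: walk b5→b4→b2 to b1
  b7←b2: walk b2 to b1
  b7←b6: walk b6 to b1
  b8←b5: walk b5→b4→b2 to b1
  b8←b6: walk b6 to b1
  b8←b7: walk b7 to b1
  b9←b5: walk b5→b4→b2 to b1
  b9←b8: walk b8 to b1
  b0: DF=∅
  b1: DF={b1}
  b2: DF={b1,b6,b7,b8,b9}
  b3: DF=∅
  b4: DF={b6,b8,b9}
  b5: DF={b6,b8,b9}
  b6: DF={b7,b8}
  b7: DF={b8}
  b8: DF={b9}
  b9: DF=∅

φ for w: defs {b0,b3,b5,b8}
  DF⁺ = {b6,b7,b8,b9}

Answer: ["b6", "b7", "b8", "b9"]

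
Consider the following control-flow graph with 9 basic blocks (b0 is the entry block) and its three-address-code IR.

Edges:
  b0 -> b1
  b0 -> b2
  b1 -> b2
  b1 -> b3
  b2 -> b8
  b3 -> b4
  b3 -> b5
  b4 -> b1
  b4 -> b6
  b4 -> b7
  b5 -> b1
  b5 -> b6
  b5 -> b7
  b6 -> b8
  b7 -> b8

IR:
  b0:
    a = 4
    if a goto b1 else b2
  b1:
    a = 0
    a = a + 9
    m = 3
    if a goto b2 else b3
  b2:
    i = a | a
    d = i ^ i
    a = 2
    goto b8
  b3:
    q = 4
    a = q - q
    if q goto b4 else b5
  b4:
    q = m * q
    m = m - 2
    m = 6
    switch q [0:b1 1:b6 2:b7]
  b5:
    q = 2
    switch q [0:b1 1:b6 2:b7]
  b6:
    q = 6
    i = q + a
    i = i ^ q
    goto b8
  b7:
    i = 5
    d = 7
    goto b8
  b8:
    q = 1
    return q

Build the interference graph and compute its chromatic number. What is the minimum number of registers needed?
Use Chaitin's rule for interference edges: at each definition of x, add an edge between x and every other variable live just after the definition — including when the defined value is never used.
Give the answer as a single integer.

Answer: 3

Derivation:
Per-block:
  b0: def={a} ue=∅
  b1: def={a,m} ue=∅
  b2: def={a,d,i} ue={a}
  b3: def={a,q} ue=∅
  b4: def={m,q} ue={m,q}
  b5: def={q} ue=∅
  b6: def={i,q} ue={a}
  b7: def={d,i} ue=∅
  b8: def={q} ue=∅

Backward fixpoint:
  b0: in=∅ out={a}
  b1: in=∅ out={a,m}
  b2: in={a} out=∅
  b3: in={m} out={a,m,q}
  b4: in={a,m,q} out={a}
  b5: in={a} out={a}
  b6: in={a} out=∅
  b7: in=∅ out=∅
  b8: in=∅ out=∅

Interference:
  a↔{m,q}
  d↔∅
  i↔{q}
  m↔{a,q}
  q↔{a,i,m}

Colouring:
  lower bound: {a,m,q} mutually conflict ⇒ χ ≥ 3
  assign a→r1 d→r0 i→r1 m→r2 q→r0 — no edge inside a register ⇒ χ ≤ 3
  χ = 3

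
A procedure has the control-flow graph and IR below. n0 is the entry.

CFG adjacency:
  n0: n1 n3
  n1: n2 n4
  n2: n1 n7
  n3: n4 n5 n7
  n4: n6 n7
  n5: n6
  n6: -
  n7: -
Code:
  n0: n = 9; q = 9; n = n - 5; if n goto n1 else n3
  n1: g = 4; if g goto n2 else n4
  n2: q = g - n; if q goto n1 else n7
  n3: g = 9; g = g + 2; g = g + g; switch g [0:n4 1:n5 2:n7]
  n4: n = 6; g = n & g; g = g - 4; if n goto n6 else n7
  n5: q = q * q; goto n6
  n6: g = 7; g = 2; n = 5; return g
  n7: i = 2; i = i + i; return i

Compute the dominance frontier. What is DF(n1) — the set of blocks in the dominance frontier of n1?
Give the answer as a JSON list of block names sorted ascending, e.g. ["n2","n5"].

idom tree: n1←n0 n2←n1 n3←n0 n4←n0 n5←n3 n6←n0 n7←n0
Join-block Dom:
  n1: preds {n0,n2}: {n0} ∩ {n0,n1,n2} = {n0}; idom=n0
  n4: preds {n1,n3}: {n0,n1} ∩ {n0,n3} = {n0}; idom=n0
  n6: preds {n4,n5}: {n0,n4} ∩ {n0,n3,n5} = {n0}; idom=n0
  n7: preds {n2,n3,n4}: {n0,n1,n2} ∩ {n0,n3} ∩ {n0,n4} = {n0}; idom=n0

Frontier:
  join n1 pred n0: · stop@n0
  join n1 pred n2: n2→n1 stop@n0
  join n4 pred n1: n1 stop@n0
  join n4 pred n3: n3 stop@n0
  join n6 pred n4: n4 stop@n0
  join n6 pred n5: n5→n3 stop@n0
  join n7 pred n2: n2→n1 stop@n0
  join n7 pred n3: n3 stop@n0
  join n7 pred n4: n4 stop@n0
  n0: DF=∅
  n1: DF={n1,n4,n7}
  n2: DF={n1,n7}
  n3: DF={n4,n6,n7}
  n4: DF={n6,n7}
  n5: DF={n6}
  n6: DF=∅
  n7: DF=∅

DF(n1) = ["n1", "n4", "n7"]

Answer: ["n1", "n4", "n7"]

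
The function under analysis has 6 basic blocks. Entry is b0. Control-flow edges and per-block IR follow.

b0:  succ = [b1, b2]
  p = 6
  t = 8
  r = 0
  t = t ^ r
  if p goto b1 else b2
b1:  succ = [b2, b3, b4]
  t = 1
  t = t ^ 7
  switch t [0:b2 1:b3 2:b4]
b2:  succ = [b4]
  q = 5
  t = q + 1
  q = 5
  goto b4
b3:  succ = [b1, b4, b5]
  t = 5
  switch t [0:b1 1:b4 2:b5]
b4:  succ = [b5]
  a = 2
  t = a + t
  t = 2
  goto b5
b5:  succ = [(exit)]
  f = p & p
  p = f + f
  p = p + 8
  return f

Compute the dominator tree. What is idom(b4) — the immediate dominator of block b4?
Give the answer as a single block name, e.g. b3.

idom tree: b1←b0 b2←b0 b3←b1 b4←b0 b5←b0
Dom at joins:
  b1: preds {b0,b3}: {b0} ∩ {b0,b1,b3} = {b0}; idom=b0
  b2: preds {b0,b1}: {b0} ∩ {b0,b1} = {b0}; idom=b0
  b4: preds {b1,b2,b3}: {b0,b1} ∩ {b0,b2} ∩ {b0,b1,b3} = {b0}; idom=b0
  b5: preds {b3,b4}: {b0,b1,b3} ∩ {b0,b4} = {b0}; idom=b0

idom(b4) = b0

Answer: b0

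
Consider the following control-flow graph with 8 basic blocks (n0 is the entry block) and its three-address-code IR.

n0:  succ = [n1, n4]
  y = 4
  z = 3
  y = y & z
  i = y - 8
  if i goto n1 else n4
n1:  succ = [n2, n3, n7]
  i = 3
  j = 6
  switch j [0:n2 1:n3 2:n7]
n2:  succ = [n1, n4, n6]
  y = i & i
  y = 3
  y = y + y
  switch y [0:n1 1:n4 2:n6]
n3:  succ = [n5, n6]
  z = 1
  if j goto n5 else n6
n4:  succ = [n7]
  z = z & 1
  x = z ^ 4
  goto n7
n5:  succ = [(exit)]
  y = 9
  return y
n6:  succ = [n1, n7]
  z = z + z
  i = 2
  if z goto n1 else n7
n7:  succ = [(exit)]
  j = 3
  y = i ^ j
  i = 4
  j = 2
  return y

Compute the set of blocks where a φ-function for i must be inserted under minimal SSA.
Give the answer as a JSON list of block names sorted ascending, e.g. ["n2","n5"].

idom tree: n1←n0 n2←n1 n3←n1 n4←n0 n5←n3 n6←n1 n7←n0
Join-block Dom:
  n1: preds {n0,n2,n6}: {n0} ∩ {n0,n1,n2} ∩ {n0,n1,n6} = {n0}; idom=n0
  n4: preds {n0,n2}: {n0} ∩ {n0,n1,n2} = {n0}; idom=n0
  n6: preds {n2,n3}: {n0,n1,n2} ∩ {n0,n1,n3} = {n0,n1}; idom=n1
  n7: preds {n1,n4,n6}: {n0,n1} ∩ {n0,n4} ∩ {n0,n1,n6} = {n0}; idom=n0

DF derivation:
  n1←n0: walk · to n0
  n1←n2: walk n2→n1 to n0
  n1←n6: walk n6→n1 to n0
  n4←n0: walk · to n0
  n4←n2: walk n2→n1 to n0
  n6←n2: walk n2 to n1
  n6←n3: walk n3 to n1
  n7←n1: walk n1 to n0
  n7←n4: walk n4 to n0
  n7←n6: walk n6→n1 to n0
  n0: DF=∅
  n1: DF={n1,n4,n7}
  n2: DF={n1,n4,n6}
  n3: DF={n6}
  n4: DF={n7}
  n5: DF=∅
  n6: DF={n1,n7}
  n7: DF=∅

φ for i: defs {n0,n1,n6,n7}
  DF⁺ = {n1,n4,n7}

Answer: ["n1", "n4", "n7"]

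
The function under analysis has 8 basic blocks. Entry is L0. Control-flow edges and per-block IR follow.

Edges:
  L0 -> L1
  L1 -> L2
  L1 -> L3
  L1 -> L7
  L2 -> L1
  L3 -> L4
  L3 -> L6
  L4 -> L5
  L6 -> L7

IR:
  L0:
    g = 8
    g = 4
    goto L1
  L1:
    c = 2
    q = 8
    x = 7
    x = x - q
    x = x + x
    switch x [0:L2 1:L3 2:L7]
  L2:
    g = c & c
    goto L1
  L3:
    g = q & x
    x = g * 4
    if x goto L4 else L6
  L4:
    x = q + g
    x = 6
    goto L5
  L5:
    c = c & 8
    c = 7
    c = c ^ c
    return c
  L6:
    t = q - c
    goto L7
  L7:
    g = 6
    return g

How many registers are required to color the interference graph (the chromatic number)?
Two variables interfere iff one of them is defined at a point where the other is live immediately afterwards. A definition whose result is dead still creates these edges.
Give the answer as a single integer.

Answer: 4

Derivation:
Per-block:
  L0: def={g} ue=∅
  L1: def={c,q,x} ue=∅
  L2: def={g} ue={c}
  L3: def={g,x} ue={q,x}
  L4: def={x} ue={g,q}
  L5: def={c} ue={c}
  L6: def={t} ue={c,q}
  L7: def={g} ue=∅

Live sets:
  L0 li=∅ lo=∅
  L1 li=∅ lo={c,q,x}
  L2 li={c} lo=∅
  L3 li={c,q,x} lo={c,g,q}
  L4 li={c,g,q} lo={c}
  L5 li={c} lo=∅
  L6 li={c,q} lo=∅
  L7 li=∅ lo=∅

Interference:
  c↔{g,q,x}
  g↔{c,q,x}
  q↔{c,g,x}
  t↔∅
  x↔{c,g,q}

Chromatic number:
  {c,g,q,x} pairwise interfere (4-clique) ⇒ χ ≥ 4
  assign c→c0 g→c1 q→c2 t→c0 x→c3 — no edge inside a register ⇒ χ ≤ 4
  χ = 4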